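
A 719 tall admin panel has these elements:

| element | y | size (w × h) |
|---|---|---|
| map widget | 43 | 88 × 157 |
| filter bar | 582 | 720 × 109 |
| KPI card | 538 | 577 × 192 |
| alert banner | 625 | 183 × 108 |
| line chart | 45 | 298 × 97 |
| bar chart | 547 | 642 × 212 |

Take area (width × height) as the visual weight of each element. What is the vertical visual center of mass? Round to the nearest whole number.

y ≈ 500

Areas → weights: map widget 88·157 = 13816, filter bar 720·109 = 78480, KPI card 577·192 = 110784, alert banner 183·108 = 19764, line chart 298·97 = 28906, bar chart 642·212 = 136104; Σw = 387854.
Σw·y = 13816·43 + 78480·582 + 110784·538 + 19764·625 + 28906·45 + 136104·547 = 193973398, so ȳ = 193973398/387854 ≈ 500.12.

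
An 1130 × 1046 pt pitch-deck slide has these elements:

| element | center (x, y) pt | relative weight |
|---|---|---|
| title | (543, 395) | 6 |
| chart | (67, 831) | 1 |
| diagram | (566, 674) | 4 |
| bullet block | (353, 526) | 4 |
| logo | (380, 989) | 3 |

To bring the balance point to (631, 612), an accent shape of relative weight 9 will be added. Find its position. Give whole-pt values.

After adding the accent shape, total weight = 6 + 1 + 4 + 4 + 3 + 9 = 27.
Along x: (8141 + 9·x) / 27 = 631 (existing moment 6·543 + 1·67 + 4·566 + 4·353 + 3·380 = 8141) ⇒ x = (17037 − 8141) / 9 ≈ 988.44.
Along y: (10968 + 9·y) / 27 = 612 (existing moment 6·395 + 1·831 + 4·674 + 4·526 + 3·989 = 10968) ⇒ y = (16524 − 10968) / 9 ≈ 617.33.

(988, 617)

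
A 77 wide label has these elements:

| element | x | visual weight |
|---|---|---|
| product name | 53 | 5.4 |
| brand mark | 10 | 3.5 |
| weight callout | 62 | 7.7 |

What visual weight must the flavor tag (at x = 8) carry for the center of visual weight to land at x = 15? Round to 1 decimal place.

Existing Σw = 16.6 (5.4 + 3.5 + 7.7); existing moment 5.4·53 + 3.5·10 + 7.7·62 = 798.6.
Set Σw·x/Σw = 15: (798.6 + 8w) = 15·(16.6 + w).
So w = (15·16.6 − 798.6)/(8 − 15) = -549.6/-7 ≈ 78.51.

w ≈ 78.5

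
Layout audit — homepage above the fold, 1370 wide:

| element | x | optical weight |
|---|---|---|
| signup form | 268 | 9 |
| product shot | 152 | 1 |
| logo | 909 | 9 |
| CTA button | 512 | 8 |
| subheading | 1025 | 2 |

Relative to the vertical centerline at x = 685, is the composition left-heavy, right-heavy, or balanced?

left-heavy

Σw = 9 + 1 + 9 + 8 + 2 = 29.
Σw·x = 9·268 + 1·152 + 9·909 + 8·512 + 2·1025 = 16891, so x̄ = 16891/29 ≈ 582.45.
582.4 lies left of the midline 685, so the layout is left-heavy.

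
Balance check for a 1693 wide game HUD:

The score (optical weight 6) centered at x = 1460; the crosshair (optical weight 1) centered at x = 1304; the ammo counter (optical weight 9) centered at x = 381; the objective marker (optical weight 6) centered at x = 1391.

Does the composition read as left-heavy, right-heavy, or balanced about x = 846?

Total weight = 6 + 1 + 9 + 6 = 22.
x-moment: 6·1460 + 1·1304 + 9·381 + 6·1391 = 21839; centroid 21839/22 ≈ 992.68.
992.7 vs midline 846 → right-heavy.

right-heavy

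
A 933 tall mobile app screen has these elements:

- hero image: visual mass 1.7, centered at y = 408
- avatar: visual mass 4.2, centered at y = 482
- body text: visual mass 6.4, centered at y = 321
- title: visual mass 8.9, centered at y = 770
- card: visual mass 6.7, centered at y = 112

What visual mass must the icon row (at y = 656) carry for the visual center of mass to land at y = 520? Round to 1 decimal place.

Known weights sum to 1.7 + 4.2 + 6.4 + 8.9 + 6.7 = 27.9; their moment is 1.7·408 + 4.2·482 + 6.4·321 + 8.9·770 + 6.7·112 = 12375.8.
Balance at y = 520 requires (12375.8 + w·656) / (27.9 + w) = 520.
Rearranging, w·(656 − 520) = 520·27.9 − 12375.8 = 2132.2, so w ≈ 2132.2/136 = 15.68.

w ≈ 15.7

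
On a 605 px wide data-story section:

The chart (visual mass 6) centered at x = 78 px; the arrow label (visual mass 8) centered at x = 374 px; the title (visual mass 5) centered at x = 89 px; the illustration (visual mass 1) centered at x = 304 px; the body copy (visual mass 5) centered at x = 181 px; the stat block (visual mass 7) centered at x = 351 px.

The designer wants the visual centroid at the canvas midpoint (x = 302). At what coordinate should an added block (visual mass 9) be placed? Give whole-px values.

With the added block, Σw becomes 6 + 8 + 5 + 1 + 5 + 7 + 9 = 41.
x: need Σw·x = 41·302 = 12382. Existing = 6·78 + 8·374 + 5·89 + 1·304 + 5·181 + 7·351 = 7571. Remainder 4811 / 9 ≈ 534.56.

x ≈ 535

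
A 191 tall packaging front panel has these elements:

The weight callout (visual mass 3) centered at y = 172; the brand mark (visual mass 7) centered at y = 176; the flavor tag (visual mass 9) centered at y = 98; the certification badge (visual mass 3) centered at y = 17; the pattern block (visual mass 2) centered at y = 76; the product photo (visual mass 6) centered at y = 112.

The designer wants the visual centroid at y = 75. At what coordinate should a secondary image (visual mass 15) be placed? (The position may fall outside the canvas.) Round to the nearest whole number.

New total weight: (3 + 7 + 9 + 3 + 2 + 6) + 15 = 45.
y: target moment 45×75 = 3375; current 3·172 + 7·176 + 9·98 + 3·17 + 2·76 + 6·112 = 3505; the secondary image supplies -130, so y = -130/15 ≈ -8.67.

y ≈ -9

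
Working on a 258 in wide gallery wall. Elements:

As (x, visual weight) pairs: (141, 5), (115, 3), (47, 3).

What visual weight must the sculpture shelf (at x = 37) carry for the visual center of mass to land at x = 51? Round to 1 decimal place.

w ≈ 45.0

Existing Σw = 11 (5 + 3 + 3); existing moment 5·141 + 3·115 + 3·47 = 1191.
Balance at x = 51 requires (1191 + w·37) / (11 + w) = 51.
So w = (51·11 − 1191)/(37 − 51) = -630/-14 ≈ 45.00.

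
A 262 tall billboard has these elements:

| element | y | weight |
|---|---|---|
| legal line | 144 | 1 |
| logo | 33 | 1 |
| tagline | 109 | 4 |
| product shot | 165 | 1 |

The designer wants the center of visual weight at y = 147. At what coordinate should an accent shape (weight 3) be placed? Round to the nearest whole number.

y ≈ 231

After adding the accent shape, total weight = 1 + 1 + 4 + 1 + 3 = 10.
y: need Σw·y = 10·147 = 1470. Existing = 1·144 + 1·33 + 4·109 + 1·165 = 778. Remainder 692 / 3 ≈ 230.67.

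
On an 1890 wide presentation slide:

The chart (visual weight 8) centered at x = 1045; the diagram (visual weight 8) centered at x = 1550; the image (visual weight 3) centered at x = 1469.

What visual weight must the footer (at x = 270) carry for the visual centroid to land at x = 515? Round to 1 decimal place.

w ≈ 62.8

Fixed elements: Σw = 8 + 8 + 3 = 19, Σw·x = 8·1045 + 8·1550 + 3·1469 = 25167.
For the centroid to hit 515: (25167 + w·270) / (19 + w) = 515.
Solving: w = (515·19 − 25167) / (270 − 515) = -15382 / -245 ≈ 62.78.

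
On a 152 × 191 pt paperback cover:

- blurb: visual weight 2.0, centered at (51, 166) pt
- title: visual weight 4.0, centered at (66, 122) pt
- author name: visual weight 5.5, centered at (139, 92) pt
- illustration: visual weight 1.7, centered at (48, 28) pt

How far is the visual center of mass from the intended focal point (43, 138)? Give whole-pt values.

≈ 59 pt

Weights sum to 2.0 + 4.0 + 5.5 + 1.7 = 13.2.
Σw·x = 2.0·51 + 4.0·66 + 5.5·139 + 1.7·48 = 1212.1, so x̄ = 1212.1/13.2 ≈ 91.83.
Σw·y = 2.0·166 + 4.0·122 + 5.5·92 + 1.7·28 = 1373.6, so ȳ = 1373.6/13.2 ≈ 104.06.
Relative to (43, 138): Δ = (48.83, -33.94); |Δ| = √(48.83² + -33.94²) ≈ 59.46.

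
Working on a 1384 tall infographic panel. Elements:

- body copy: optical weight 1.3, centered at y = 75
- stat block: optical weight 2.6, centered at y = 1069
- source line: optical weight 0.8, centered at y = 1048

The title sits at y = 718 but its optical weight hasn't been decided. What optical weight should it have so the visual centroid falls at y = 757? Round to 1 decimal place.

w ≈ 4.0

Fixed elements: Σw = 1.3 + 2.6 + 0.8 = 4.7, Σw·y = 1.3·75 + 2.6·1069 + 0.8·1048 = 3715.3.
For the centroid to hit 757: (3715.3 + w·718) / (4.7 + w) = 757.
So w = (757·4.7 − 3715.3)/(718 − 757) = -157.4/-39 ≈ 4.04.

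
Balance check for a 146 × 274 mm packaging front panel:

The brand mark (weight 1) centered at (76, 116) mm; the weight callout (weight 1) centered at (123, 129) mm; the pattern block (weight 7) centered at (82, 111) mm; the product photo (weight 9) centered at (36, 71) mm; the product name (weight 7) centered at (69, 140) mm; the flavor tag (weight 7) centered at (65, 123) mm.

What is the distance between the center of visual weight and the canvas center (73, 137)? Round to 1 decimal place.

≈ 29.1 mm

Σw = 1 + 1 + 7 + 9 + 7 + 7 = 32.
Σw·x = 1·76 + 1·123 + 7·82 + 9·36 + 7·69 + 7·65 = 2035, so x̄ = 2035/32 ≈ 63.59.
Σw·y = 1·116 + 1·129 + 7·111 + 9·71 + 7·140 + 7·123 = 3502, so ȳ = 3502/32 ≈ 109.44.
From (73, 137): dx = -9.41, dy = -27.56, so the distance is √(dx²+dy²) ≈ 29.12.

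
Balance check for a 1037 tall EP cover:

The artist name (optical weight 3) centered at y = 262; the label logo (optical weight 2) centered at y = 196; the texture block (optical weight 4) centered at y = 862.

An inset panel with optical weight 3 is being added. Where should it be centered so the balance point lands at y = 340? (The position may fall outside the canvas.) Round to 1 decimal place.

New total weight: (3 + 2 + 4) + 3 = 12.
y: target moment 12×340 = 4080; current 3·262 + 2·196 + 4·862 = 4626; the inset panel supplies -546, so y = -546/3 ≈ -182.00.

y ≈ -182.0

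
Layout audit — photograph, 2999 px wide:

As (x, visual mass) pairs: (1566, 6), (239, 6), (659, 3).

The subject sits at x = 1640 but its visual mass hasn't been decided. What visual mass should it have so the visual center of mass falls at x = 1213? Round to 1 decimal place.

w ≈ 12.6

Existing Σw = 15 (6 + 6 + 3); existing moment 6·1566 + 6·239 + 3·659 = 12807.
Balance at x = 1213 requires (12807 + w·1640) / (15 + w) = 1213.
Solving: w = (1213·15 − 12807) / (1640 − 1213) = 5388 / 427 ≈ 12.62.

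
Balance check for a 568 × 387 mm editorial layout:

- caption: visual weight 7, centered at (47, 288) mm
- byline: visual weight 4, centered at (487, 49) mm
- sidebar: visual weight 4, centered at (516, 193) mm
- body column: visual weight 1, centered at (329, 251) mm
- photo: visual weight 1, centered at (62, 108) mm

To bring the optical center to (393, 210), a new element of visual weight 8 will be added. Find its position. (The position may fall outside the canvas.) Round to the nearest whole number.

After adding the new element, total weight = 7 + 4 + 4 + 1 + 1 + 8 = 25.
x: need Σw·x = 25·393 = 9825. Existing = 7·47 + 4·487 + 4·516 + 1·329 + 1·62 = 4732. Remainder 5093 / 8 ≈ 636.62.
y: need Σw·y = 25·210 = 5250. Existing = 7·288 + 4·49 + 4·193 + 1·251 + 1·108 = 3343. Remainder 1907 / 8 ≈ 238.38.

(637, 238)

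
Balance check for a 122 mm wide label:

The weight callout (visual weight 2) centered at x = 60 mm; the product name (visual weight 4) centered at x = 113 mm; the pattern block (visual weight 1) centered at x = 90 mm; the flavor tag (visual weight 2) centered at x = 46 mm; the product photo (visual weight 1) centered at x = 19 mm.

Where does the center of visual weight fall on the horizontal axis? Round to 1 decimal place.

x ≈ 77.3

Weights sum to 2 + 4 + 1 + 2 + 1 = 10.
x: (2·60 + 4·113 + 1·90 + 2·46 + 1·19) / 10 = 773 / 10 ≈ 77.30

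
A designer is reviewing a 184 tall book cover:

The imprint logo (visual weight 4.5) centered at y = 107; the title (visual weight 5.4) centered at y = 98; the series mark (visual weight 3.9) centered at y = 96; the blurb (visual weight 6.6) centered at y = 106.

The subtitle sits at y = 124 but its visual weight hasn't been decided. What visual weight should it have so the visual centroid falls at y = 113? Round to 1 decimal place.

w ≈ 20.0

Known weights sum to 4.5 + 5.4 + 3.9 + 6.6 = 20.4; their moment is 4.5·107 + 5.4·98 + 3.9·96 + 6.6·106 = 2084.7.
Balance at y = 113 requires (2084.7 + w·124) / (20.4 + w) = 113.
Solving: w = (113·20.4 − 2084.7) / (124 − 113) = 220.5 / 11 ≈ 20.05.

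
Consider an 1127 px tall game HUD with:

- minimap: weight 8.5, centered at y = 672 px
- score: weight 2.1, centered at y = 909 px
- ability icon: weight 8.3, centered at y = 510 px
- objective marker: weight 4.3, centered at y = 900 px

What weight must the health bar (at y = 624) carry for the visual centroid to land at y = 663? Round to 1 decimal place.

Fixed elements: Σw = 8.5 + 2.1 + 8.3 + 4.3 = 23.2, Σw·y = 8.5·672 + 2.1·909 + 8.3·510 + 4.3·900 = 15723.9.
Balance at y = 663 requires (15723.9 + w·624) / (23.2 + w) = 663.
Solving: w = (663·23.2 − 15723.9) / (624 − 663) = -342.3 / -39 ≈ 8.78.

w ≈ 8.8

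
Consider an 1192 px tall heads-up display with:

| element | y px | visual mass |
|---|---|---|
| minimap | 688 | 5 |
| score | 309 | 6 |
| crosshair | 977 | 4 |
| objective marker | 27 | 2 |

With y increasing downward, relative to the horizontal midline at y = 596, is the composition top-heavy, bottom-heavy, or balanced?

Total weight = 5 + 6 + 4 + 2 = 17.
y-moment: 5·688 + 6·309 + 4·977 + 2·27 = 9256; centroid 9256/17 ≈ 544.47.
544.5 lies above (smaller y than) the midline 596, so the layout is top-heavy.

top-heavy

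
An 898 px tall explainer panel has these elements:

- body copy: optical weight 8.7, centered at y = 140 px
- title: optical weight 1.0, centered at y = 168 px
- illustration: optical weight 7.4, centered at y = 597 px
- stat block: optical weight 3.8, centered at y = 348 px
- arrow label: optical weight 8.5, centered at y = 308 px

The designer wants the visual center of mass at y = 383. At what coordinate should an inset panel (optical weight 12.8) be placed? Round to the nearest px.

y ≈ 501

After adding the inset panel, total weight = 8.7 + 1.0 + 7.4 + 3.8 + 8.5 + 12.8 = 42.2.
y: target moment 42.2×383 = 16162.6; current 8.7·140 + 1.0·168 + 7.4·597 + 3.8·348 + 8.5·308 = 9744.2; the inset panel supplies 6418.4, so y = 6418.4/12.8 ≈ 501.44.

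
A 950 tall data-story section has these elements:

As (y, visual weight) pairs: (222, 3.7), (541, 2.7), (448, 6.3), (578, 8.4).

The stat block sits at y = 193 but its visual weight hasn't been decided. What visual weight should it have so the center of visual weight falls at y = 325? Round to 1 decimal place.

w ≈ 23.5

Fixed elements: Σw = 3.7 + 2.7 + 6.3 + 8.4 = 21.1, Σw·y = 3.7·222 + 2.7·541 + 6.3·448 + 8.4·578 = 9959.7.
Set Σw·y/Σw = 325: (9959.7 + 193w) = 325·(21.1 + w).
So w = (325·21.1 − 9959.7)/(193 − 325) = -3102.2/-132 ≈ 23.50.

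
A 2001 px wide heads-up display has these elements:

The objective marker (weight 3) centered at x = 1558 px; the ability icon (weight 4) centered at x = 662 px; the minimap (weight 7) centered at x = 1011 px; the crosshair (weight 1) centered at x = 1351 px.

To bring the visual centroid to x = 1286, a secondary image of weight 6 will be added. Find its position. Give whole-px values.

x ≈ 1876

With the secondary image, Σw becomes 3 + 4 + 7 + 1 + 6 = 21.
x: need Σw·x = 21·1286 = 27006. Existing = 3·1558 + 4·662 + 7·1011 + 1·1351 = 15750. Remainder 11256 / 6 ≈ 1876.00.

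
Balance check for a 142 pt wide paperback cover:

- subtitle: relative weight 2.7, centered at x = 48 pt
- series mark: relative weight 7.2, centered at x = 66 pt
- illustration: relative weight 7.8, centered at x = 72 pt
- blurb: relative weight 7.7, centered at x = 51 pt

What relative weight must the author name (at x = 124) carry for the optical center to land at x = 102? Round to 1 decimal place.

Fixed elements: Σw = 2.7 + 7.2 + 7.8 + 7.7 = 25.4, Σw·x = 2.7·48 + 7.2·66 + 7.8·72 + 7.7·51 = 1559.1.
For the centroid to hit 102: (1559.1 + w·124) / (25.4 + w) = 102.
Rearranging, w·(124 − 102) = 102·25.4 − 1559.1 = 1031.7, so w ≈ 1031.7/22 = 46.90.

w ≈ 46.9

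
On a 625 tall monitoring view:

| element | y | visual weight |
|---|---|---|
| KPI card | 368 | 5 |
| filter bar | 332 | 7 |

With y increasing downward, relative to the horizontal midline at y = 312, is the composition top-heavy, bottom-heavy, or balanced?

Weights sum to 5 + 7 = 12.
Σw·y = 5·368 + 7·332 = 4164, so ȳ = 4164/12 ≈ 347.00.
Since 347.0 is below (larger y than) 312, the composition reads bottom-heavy.

bottom-heavy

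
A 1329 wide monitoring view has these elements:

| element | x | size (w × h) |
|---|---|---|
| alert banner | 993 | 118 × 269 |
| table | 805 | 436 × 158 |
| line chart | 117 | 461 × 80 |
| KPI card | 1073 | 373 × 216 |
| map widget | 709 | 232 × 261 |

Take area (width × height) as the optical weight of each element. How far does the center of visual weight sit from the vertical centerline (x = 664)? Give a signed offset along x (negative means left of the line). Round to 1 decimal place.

Areas → weights: alert banner 118·269 = 31742, table 436·158 = 68888, line chart 461·80 = 36880, KPI card 373·216 = 80568, map widget 232·261 = 60552; Σw = 278630.
x-moment: 31742·993 + 68888·805 + 36880·117 + 80568·1073 + 60552·709 = 220670438; centroid 220670438/278630 ≈ 791.98.
Offset from x = 664: 791.98 − 664 ≈ 127.98.

≈ 128.0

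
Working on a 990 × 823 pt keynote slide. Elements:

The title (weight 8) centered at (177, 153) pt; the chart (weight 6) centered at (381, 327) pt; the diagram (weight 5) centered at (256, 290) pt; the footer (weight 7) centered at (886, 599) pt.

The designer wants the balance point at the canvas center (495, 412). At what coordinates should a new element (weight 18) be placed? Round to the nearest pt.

With the new element, Σw becomes 8 + 6 + 5 + 7 + 18 = 44.
x: need Σw·x = 44·495 = 21780. Existing = 8·177 + 6·381 + 5·256 + 7·886 = 11184. Remainder 10596 / 18 ≈ 588.67.
y: need Σw·y = 44·412 = 18128. Existing = 8·153 + 6·327 + 5·290 + 7·599 = 8829. Remainder 9299 / 18 ≈ 516.61.

(589, 517)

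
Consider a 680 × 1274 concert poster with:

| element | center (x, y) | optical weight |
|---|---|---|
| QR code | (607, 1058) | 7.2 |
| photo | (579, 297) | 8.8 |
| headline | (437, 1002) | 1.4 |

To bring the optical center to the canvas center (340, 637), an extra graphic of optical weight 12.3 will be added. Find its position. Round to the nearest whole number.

(2, 592)

New total weight: (7.2 + 8.8 + 1.4) + 12.3 = 29.7.
x: target moment 29.7×340 = 10098.0; current 7.2·607 + 8.8·579 + 1.4·437 = 10077.4; the extra graphic supplies 20.6, so x = 20.6/12.3 ≈ 1.67.
y: target moment 29.7×637 = 18918.9; current 7.2·1058 + 8.8·297 + 1.4·1002 = 11634.0; the extra graphic supplies 7284.9, so y = 7284.9/12.3 ≈ 592.27.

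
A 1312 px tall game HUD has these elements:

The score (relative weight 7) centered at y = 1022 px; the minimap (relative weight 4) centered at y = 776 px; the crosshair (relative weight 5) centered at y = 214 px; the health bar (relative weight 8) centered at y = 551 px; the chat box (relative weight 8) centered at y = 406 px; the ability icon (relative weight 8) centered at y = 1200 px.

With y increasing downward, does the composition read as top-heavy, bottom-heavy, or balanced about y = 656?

bottom-heavy

Σw = 7 + 4 + 5 + 8 + 8 + 8 = 40.
Σw·y = 28584; ȳ = 28584/40 ≈ 714.60.
714.6 vs midline 656 → bottom-heavy.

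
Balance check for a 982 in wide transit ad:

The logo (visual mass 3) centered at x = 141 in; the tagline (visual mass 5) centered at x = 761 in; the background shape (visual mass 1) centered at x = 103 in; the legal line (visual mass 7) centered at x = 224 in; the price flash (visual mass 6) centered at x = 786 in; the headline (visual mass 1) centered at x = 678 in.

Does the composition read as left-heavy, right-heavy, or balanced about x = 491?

Total weight = 3 + 5 + 1 + 7 + 6 + 1 = 23.
x: moment 11293 / weight 23 ≈ 491.00
The centroid 491.00 matches the midline at 491, so the layout is balanced.

balanced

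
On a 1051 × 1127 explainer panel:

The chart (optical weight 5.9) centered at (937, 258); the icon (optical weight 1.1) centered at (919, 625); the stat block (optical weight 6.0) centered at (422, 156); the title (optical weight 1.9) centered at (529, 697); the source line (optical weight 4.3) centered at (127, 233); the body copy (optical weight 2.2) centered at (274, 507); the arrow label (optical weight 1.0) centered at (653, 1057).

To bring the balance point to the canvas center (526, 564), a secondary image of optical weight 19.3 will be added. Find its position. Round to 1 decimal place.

(521.0, 822.5)

New total weight: (5.9 + 1.1 + 6.0 + 1.9 + 4.3 + 2.2 + 1.0) + 19.3 = 41.7.
x: need Σw·x = 41.7·526 = 21934.2. Existing = 5.9·937 + 1.1·919 + 6.0·422 + 1.9·529 + 4.3·127 + 2.2·274 + 1.0·653 = 11878.2. Remainder 10056.0 / 19.3 ≈ 521.04.
y: need Σw·y = 41.7·564 = 23518.8. Existing = 5.9·258 + 1.1·625 + 6.0·156 + 1.9·697 + 4.3·233 + 2.2·507 + 1.0·1057 = 7644.3. Remainder 15874.5 / 19.3 ≈ 822.51.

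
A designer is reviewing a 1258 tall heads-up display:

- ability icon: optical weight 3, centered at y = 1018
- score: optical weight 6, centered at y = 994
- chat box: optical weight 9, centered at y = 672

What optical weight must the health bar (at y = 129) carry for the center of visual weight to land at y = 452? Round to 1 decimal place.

Existing Σw = 18 (3 + 6 + 9); existing moment 3·1018 + 6·994 + 9·672 = 15066.
For the centroid to hit 452: (15066 + w·129) / (18 + w) = 452.
Solving: w = (452·18 − 15066) / (129 − 452) = -6930 / -323 ≈ 21.46.

w ≈ 21.5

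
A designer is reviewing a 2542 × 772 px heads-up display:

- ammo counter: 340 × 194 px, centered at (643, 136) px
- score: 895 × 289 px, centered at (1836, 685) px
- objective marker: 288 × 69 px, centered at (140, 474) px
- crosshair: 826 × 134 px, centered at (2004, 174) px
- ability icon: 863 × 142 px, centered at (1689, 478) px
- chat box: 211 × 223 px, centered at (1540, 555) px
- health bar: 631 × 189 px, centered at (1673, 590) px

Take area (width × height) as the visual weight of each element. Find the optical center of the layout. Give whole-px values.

Areas: ammo counter 340·194 = 65960, score 895·289 = 258655, objective marker 288·69 = 19872, crosshair 826·134 = 110684, ability icon 863·142 = 122546, chat box 211·223 = 47053, health bar 631·189 = 119259. Total weight = 744029.
Σw·x = 1220857797; x̄ = 1220857797/744029 ≈ 1640.87.
y: moment 369881792 / weight 744029 ≈ 497.13

(1641, 497)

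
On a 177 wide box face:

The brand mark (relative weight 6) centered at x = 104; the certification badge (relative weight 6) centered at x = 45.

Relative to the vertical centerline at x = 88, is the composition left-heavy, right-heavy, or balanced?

Weights sum to 6 + 6 = 12.
Σw·x = 6·104 + 6·45 = 894, so x̄ = 894/12 ≈ 74.50.
74.5 vs midline 88 → left-heavy.

left-heavy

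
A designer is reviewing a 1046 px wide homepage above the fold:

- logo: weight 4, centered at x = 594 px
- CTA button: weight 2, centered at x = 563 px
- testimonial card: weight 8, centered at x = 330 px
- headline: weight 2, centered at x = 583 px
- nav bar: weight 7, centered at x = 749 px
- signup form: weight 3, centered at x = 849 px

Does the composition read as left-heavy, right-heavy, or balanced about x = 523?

right-heavy

Total weight = 4 + 2 + 8 + 2 + 7 + 3 = 26.
Σw·x = 15098; x̄ = 15098/26 ≈ 580.69.
580.7 vs midline 523 → right-heavy.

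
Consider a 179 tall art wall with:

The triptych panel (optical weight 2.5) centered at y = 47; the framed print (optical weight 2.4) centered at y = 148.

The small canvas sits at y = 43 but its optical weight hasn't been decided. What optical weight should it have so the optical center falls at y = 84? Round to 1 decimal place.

w ≈ 1.5

Existing Σw = 4.9 (2.5 + 2.4); existing moment 2.5·47 + 2.4·148 = 472.7.
Set Σw·y/Σw = 84: (472.7 + 43w) = 84·(4.9 + w).
So w = (84·4.9 − 472.7)/(43 − 84) = -61.1/-41 ≈ 1.49.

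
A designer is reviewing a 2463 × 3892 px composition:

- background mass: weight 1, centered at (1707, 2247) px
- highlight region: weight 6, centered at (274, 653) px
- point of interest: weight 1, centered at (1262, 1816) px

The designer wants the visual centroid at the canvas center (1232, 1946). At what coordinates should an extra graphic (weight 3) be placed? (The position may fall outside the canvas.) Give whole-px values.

(2980, 4475)

New total weight: (1 + 6 + 1) + 3 = 11.
Along x: (4613 + 3·x) / 11 = 1232 (existing moment 1·1707 + 6·274 + 1·1262 = 4613) ⇒ x = (13552 − 4613) / 3 ≈ 2979.67.
Along y: (7981 + 3·y) / 11 = 1946 (existing moment 1·2247 + 6·653 + 1·1816 = 7981) ⇒ y = (21406 − 7981) / 3 ≈ 4475.00.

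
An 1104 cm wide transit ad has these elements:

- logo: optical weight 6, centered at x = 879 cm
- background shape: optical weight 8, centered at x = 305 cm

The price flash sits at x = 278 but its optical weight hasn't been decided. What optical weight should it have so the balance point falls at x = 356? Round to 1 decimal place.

w ≈ 35.0

Fixed elements: Σw = 6 + 8 = 14, Σw·x = 6·879 + 8·305 = 7714.
Balance at x = 356 requires (7714 + w·278) / (14 + w) = 356.
So w = (356·14 − 7714)/(278 − 356) = -2730/-78 ≈ 35.00.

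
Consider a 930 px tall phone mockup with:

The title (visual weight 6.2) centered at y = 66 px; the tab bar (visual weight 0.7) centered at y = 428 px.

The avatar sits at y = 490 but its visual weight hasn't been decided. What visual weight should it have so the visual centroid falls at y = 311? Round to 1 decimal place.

Fixed elements: Σw = 6.2 + 0.7 = 6.9, Σw·y = 6.2·66 + 0.7·428 = 708.8.
Set Σw·y/Σw = 311: (708.8 + 490w) = 311·(6.9 + w).
So w = (311·6.9 − 708.8)/(490 − 311) = 1437.1/179 ≈ 8.03.

w ≈ 8.0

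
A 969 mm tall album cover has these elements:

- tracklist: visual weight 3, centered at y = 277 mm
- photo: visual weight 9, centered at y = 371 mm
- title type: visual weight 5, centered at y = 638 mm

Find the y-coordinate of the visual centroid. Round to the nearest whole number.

y ≈ 433

Total weight = 3 + 9 + 5 = 17.
Σw·y = 3·277 + 9·371 + 5·638 = 7360, so ȳ = 7360/17 ≈ 432.94.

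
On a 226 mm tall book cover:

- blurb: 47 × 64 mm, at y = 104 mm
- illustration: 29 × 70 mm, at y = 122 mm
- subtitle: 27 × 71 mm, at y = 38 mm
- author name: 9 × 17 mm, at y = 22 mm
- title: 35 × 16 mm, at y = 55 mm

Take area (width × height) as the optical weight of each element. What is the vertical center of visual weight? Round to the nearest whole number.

Areas: blurb 47·64 = 3008, illustration 29·70 = 2030, subtitle 27·71 = 1917, author name 9·17 = 153, title 35·16 = 560. Total weight = 7668.
y-moment: 3008·104 + 2030·122 + 1917·38 + 153·22 + 560·55 = 667504; centroid 667504/7668 ≈ 87.05.

y ≈ 87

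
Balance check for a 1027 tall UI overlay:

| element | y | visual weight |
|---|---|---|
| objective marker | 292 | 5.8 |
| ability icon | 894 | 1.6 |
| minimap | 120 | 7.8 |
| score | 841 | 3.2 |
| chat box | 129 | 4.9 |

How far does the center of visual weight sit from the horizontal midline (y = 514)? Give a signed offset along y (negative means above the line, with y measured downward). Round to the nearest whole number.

Weights sum to 5.8 + 1.6 + 7.8 + 3.2 + 4.9 = 23.3.
y-moment: 5.8·292 + 1.6·894 + 7.8·120 + 3.2·841 + 4.9·129 = 7383.3; centroid 7383.3/23.3 ≈ 316.88.
Difference: 316.88 − 514 ≈ -197.12.

≈ -197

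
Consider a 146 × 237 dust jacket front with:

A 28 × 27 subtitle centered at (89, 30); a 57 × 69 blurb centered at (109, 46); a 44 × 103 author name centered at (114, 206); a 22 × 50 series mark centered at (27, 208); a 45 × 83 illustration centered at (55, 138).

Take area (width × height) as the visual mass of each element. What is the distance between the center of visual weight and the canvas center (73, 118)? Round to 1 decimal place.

≈ 22.4

Taking area as weight: subtitle 28·27 = 756, blurb 57·69 = 3933, author name 44·103 = 4532, series mark 22·50 = 1100, illustration 45·83 = 3735. Sum 14056.
Σw·x = 756·89 + 3933·109 + 4532·114 + 1100·27 + 3735·55 = 1247754, so x̄ = 1247754/14056 ≈ 88.77.
Σw·y = 756·30 + 3933·46 + 4532·206 + 1100·208 + 3735·138 = 1881420, so ȳ = 1881420/14056 ≈ 133.85.
Relative to (73, 118): Δ = (15.77, 15.85); |Δ| = √(15.77² + 15.85²) ≈ 22.36.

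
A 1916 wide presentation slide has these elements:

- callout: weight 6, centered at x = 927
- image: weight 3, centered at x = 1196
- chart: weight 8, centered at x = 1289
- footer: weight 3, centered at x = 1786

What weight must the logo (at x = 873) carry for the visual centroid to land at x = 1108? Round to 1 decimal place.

Known weights sum to 6 + 3 + 8 + 3 = 20; their moment is 6·927 + 3·1196 + 8·1289 + 3·1786 = 24820.
Set Σw·x/Σw = 1108: (24820 + 873w) = 1108·(20 + w).
Rearranging, w·(873 − 1108) = 1108·20 − 24820 = -2660, so w ≈ -2660/-235 = 11.32.

w ≈ 11.3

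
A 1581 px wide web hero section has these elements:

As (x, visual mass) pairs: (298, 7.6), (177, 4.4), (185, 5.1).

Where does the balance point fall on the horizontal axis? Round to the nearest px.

x ≈ 233

Total weight = 7.6 + 4.4 + 5.1 = 17.1.
x: (7.6·298 + 4.4·177 + 5.1·185) / 17.1 = 3987.1 / 17.1 ≈ 233.16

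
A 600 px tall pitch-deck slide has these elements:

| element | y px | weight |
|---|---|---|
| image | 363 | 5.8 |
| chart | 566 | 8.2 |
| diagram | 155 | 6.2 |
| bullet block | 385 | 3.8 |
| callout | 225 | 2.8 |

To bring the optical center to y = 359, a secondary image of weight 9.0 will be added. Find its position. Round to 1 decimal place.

After adding the secondary image, total weight = 5.8 + 8.2 + 6.2 + 3.8 + 2.8 + 9.0 = 35.8.
y: need Σw·y = 35.8·359 = 12852.2. Existing = 5.8·363 + 8.2·566 + 6.2·155 + 3.8·385 + 2.8·225 = 9800.6. Remainder 3051.6 / 9.0 ≈ 339.07.

y ≈ 339.1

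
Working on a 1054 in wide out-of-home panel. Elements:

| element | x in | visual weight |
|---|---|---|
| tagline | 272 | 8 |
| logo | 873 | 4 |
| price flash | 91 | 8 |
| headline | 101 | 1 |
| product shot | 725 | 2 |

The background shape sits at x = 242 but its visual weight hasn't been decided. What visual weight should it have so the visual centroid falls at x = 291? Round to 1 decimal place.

Fixed elements: Σw = 8 + 4 + 8 + 1 + 2 = 23, Σw·x = 8·272 + 4·873 + 8·91 + 1·101 + 2·725 = 7947.
Balance at x = 291 requires (7947 + w·242) / (23 + w) = 291.
So w = (291·23 − 7947)/(242 − 291) = -1254/-49 ≈ 25.59.

w ≈ 25.6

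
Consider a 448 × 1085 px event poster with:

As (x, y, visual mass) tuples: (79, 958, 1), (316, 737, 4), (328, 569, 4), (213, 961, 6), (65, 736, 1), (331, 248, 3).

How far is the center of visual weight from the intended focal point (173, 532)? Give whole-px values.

Σw = 1 + 4 + 4 + 6 + 1 + 3 = 19.
Σw·x = 1·79 + 4·316 + 4·328 + 6·213 + 1·65 + 3·331 = 4991, so x̄ = 4991/19 ≈ 262.68.
Σw·y = 1·958 + 4·737 + 4·569 + 6·961 + 1·736 + 3·248 = 13428, so ȳ = 13428/19 ≈ 706.74.
Offset from (173, 532): Δx ≈ 89.68, Δy ≈ 174.74; distance = √(Δx² + Δy²) ≈ 196.41.

≈ 196 px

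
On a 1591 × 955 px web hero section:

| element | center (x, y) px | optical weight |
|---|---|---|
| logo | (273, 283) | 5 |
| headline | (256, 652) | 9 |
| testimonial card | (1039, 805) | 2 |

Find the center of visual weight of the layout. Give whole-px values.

Weights sum to 5 + 9 + 2 = 16.
Σw·x = 5·273 + 9·256 + 2·1039 = 5747, so x̄ = 5747/16 ≈ 359.19.
Σw·y = 5·283 + 9·652 + 2·805 = 8893, so ȳ = 8893/16 ≈ 555.81.

(359, 556)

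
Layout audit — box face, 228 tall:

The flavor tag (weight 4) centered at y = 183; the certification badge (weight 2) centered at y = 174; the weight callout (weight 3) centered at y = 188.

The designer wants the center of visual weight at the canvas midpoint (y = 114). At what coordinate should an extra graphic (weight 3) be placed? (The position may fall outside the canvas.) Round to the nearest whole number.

New total weight: (4 + 2 + 3) + 3 = 12.
Along y: (1644 + 3·y) / 12 = 114 (existing moment 4·183 + 2·174 + 3·188 = 1644) ⇒ y = (1368 − 1644) / 3 ≈ -92.00.

y ≈ -92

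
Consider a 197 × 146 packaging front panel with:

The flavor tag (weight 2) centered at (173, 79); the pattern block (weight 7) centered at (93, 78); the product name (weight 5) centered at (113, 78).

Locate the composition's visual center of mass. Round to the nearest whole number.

(112, 78)

Weights sum to 2 + 7 + 5 = 14.
Σw·x = 2·173 + 7·93 + 5·113 = 1562, so x̄ = 1562/14 ≈ 111.57.
Σw·y = 2·79 + 7·78 + 5·78 = 1094, so ȳ = 1094/14 ≈ 78.14.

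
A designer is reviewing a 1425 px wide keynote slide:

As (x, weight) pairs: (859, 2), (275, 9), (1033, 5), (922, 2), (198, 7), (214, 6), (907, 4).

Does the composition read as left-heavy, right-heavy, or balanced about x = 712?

Σw = 2 + 9 + 5 + 2 + 7 + 6 + 4 = 35.
Σw·x = 2·859 + 9·275 + 5·1033 + 2·922 + 7·198 + 6·214 + 4·907 = 17500, so x̄ = 17500/35 ≈ 500.00.
500.0 vs midline 712 → left-heavy.

left-heavy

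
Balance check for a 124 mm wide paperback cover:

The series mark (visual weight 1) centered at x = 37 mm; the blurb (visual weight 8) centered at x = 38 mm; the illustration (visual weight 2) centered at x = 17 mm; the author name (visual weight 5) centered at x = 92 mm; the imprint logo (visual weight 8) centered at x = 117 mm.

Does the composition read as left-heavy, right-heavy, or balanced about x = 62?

Weights sum to 1 + 8 + 2 + 5 + 8 = 24.
Σw·x = 1·37 + 8·38 + 2·17 + 5·92 + 8·117 = 1771, so x̄ = 1771/24 ≈ 73.79.
73.8 lies right of the midline 62, so the layout is right-heavy.

right-heavy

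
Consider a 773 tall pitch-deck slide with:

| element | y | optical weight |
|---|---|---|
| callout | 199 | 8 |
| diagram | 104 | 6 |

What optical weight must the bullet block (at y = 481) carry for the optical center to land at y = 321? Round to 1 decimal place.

w ≈ 14.2

Fixed elements: Σw = 8 + 6 = 14, Σw·y = 8·199 + 6·104 = 2216.
For the centroid to hit 321: (2216 + w·481) / (14 + w) = 321.
Solving: w = (321·14 − 2216) / (481 − 321) = 2278 / 160 ≈ 14.24.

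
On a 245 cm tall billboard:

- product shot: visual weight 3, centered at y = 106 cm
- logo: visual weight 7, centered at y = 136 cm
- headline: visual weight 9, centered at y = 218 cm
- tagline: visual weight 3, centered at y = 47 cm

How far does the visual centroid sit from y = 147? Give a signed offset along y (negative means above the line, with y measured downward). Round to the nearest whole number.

≈ 6 cm

Total weight = 3 + 7 + 9 + 3 = 22.
Σw·y = 3·106 + 7·136 + 9·218 + 3·47 = 3373, so ȳ = 3373/22 ≈ 153.32.
Offset from y = 147: 153.32 − 147 ≈ 6.32.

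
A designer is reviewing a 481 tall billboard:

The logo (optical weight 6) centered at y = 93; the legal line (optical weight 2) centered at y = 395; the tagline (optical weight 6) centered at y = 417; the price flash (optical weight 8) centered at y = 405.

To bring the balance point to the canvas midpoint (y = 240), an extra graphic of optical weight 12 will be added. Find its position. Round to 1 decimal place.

y ≈ 89.2

With the extra graphic, Σw becomes 6 + 2 + 6 + 8 + 12 = 34.
y: target moment 34×240 = 8160; current 6·93 + 2·395 + 6·417 + 8·405 = 7090; the extra graphic supplies 1070, so y = 1070/12 ≈ 89.17.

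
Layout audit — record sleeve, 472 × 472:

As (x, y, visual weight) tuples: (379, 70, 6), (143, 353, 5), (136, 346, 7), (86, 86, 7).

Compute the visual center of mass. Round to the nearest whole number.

Total weight = 6 + 5 + 7 + 7 = 25.
x: (6·379 + 5·143 + 7·136 + 7·86) / 25 = 4543 / 25 ≈ 181.72
y: (6·70 + 5·353 + 7·346 + 7·86) / 25 = 5209 / 25 ≈ 208.36

(182, 208)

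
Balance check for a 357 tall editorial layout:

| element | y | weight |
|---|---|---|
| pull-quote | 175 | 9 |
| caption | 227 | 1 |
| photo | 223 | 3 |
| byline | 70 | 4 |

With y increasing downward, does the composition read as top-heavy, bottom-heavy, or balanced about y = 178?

top-heavy

Weights sum to 9 + 1 + 3 + 4 = 17.
y-moment: 9·175 + 1·227 + 3·223 + 4·70 = 2751; centroid 2751/17 ≈ 161.82.
161.8 vs midline 178 → top-heavy.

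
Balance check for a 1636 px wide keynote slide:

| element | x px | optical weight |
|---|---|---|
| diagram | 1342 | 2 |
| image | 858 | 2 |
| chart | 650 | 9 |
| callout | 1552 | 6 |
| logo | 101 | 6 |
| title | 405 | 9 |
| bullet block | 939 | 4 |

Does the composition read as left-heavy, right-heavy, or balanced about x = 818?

Σw = 2 + 2 + 9 + 6 + 6 + 9 + 4 = 38.
Σw·x = 27569; x̄ = 27569/38 ≈ 725.50.
725.5 vs midline 818 → left-heavy.

left-heavy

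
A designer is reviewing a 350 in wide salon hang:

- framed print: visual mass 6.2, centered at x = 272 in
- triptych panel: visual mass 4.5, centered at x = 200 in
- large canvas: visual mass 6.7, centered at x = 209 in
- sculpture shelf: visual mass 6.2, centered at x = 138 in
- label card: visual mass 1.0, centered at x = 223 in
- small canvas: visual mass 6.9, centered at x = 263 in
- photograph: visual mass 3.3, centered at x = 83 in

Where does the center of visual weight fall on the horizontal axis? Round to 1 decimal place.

Weights sum to 6.2 + 4.5 + 6.7 + 6.2 + 1.0 + 6.9 + 3.3 = 34.8.
Σw·x = 7153.9; x̄ = 7153.9/34.8 ≈ 205.57.

x ≈ 205.6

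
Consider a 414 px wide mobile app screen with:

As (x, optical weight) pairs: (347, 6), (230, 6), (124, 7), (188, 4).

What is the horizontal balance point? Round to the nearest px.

x ≈ 221

Σw = 6 + 6 + 7 + 4 = 23.
x: (6·347 + 6·230 + 7·124 + 4·188) / 23 = 5082 / 23 ≈ 220.96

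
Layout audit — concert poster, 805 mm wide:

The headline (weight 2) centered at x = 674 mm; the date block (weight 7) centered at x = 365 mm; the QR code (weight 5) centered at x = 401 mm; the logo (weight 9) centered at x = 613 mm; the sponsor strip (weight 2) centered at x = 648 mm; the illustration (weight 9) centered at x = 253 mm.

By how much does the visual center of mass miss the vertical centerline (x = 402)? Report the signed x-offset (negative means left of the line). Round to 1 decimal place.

Σw = 2 + 7 + 5 + 9 + 2 + 9 = 34.
x-moment: 2·674 + 7·365 + 5·401 + 9·613 + 2·648 + 9·253 = 14998; centroid 14998/34 ≈ 441.12.
Difference: 441.12 − 402 ≈ 39.12.

≈ 39.1 mm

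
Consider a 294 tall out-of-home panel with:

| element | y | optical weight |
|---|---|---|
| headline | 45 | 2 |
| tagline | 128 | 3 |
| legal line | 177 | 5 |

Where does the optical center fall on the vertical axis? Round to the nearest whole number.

Total weight = 2 + 3 + 5 = 10.
y: (2·45 + 3·128 + 5·177) / 10 = 1359 / 10 ≈ 135.90

y ≈ 136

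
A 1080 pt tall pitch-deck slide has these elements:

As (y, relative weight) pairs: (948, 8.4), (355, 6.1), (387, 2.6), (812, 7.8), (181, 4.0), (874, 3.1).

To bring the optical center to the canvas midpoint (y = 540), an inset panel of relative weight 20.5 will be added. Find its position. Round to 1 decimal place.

y ≈ 363.3

After adding the inset panel, total weight = 8.4 + 6.1 + 2.6 + 7.8 + 4.0 + 3.1 + 20.5 = 52.5.
y: target moment 52.5×540 = 28350.0; current 8.4·948 + 6.1·355 + 2.6·387 + 7.8·812 + 4.0·181 + 3.1·874 = 20901.9; the inset panel supplies 7448.1, so y = 7448.1/20.5 ≈ 363.32.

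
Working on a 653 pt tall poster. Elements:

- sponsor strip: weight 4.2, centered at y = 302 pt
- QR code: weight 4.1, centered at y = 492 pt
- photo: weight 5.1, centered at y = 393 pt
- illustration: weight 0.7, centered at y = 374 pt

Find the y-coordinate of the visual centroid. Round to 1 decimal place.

Weights sum to 4.2 + 4.1 + 5.1 + 0.7 = 14.1.
Σw·y = 4.2·302 + 4.1·492 + 5.1·393 + 0.7·374 = 5551.7, so ȳ = 5551.7/14.1 ≈ 393.74.

y ≈ 393.7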